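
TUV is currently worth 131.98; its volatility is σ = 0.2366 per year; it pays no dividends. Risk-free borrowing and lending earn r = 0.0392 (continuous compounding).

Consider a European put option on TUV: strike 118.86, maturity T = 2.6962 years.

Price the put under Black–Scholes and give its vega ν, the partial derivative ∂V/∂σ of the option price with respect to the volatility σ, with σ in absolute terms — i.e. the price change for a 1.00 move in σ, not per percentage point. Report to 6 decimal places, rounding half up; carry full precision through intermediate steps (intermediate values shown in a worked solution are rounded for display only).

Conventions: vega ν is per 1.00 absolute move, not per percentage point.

σ√T = 0.2366·√2.6962 = 0.388500
d₁ = (ln(S/K) + (r+σ²/2)T) / (σ√T) = (ln(131.98/118.86) + (0.0392+0.2366²/2)·2.6962) / 0.388500 = (0.104704 + 0.181157) / 0.388500 = 0.735808
d₂ = d₁ − σ√T = 0.735808 − 0.388500 = 0.347308
e^{−rT} = 0.899703
N(−d₁) = 0.230924,  N(−d₂) = 0.364180
Put price V = K·e^{−rT}·N(−d₂) − S·N(−d₁) = 38.944916 − 30.477331 = 8.467586
φ(d₁) = (1/√(2π))·e^{−d₁²/2} = 0.304329
ν = S·φ(d₁)·√T = 65.951989

price = 8.467586
ν = 65.951989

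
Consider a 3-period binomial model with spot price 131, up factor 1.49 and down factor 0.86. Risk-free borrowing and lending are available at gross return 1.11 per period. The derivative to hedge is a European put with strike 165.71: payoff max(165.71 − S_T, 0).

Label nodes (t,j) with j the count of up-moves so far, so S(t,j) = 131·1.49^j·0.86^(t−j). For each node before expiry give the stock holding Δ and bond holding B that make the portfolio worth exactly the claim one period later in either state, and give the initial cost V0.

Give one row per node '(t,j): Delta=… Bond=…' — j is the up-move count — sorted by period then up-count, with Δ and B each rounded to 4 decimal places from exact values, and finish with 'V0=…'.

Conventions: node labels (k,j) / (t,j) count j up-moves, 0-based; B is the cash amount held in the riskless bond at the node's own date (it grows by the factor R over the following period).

Risk-neutral probability p* = (R−d)/(u−d) = (1.11−0.86)/(1.49−0.86) = 0.3968.
Expiry values: V(3,0)=82.3867, V(3,1)=21.3475, V(3,2)=0.0000, V(3,3)=0.0000
  t=2,j=0: stock 96.8876 → up 144.3625 (V=21.3475), down 83.3233 (V=82.3867). Price 52.4007; hedge Δ=-1.0000, bond B=149.2883.
  t=2,j=1: stock 167.8634 → up 250.1165 (V=0.0000), down 144.3625 (V=21.3475). Price 11.6002; hedge Δ=-0.2019, bond B=45.4851.
  t=2,j=2: stock 290.8331 → up 433.3413 (V=0.0000), down 250.1165 (V=0.0000). Price 0.0000; hedge Δ=0.0000, bond B=0.0000.
  t=1,j=0: stock 112.6600 → up 167.8634 (V=11.6002), down 96.8876 (V=52.4007). Price 32.6216; hedge Δ=-0.5749, bond B=97.3843.
  t=1,j=1: stock 195.1900 → up 290.8331 (V=0.0000), down 167.8634 (V=11.6002). Price 6.3036; hedge Δ=-0.0943, bond B=24.7166.
  t=0,j=0: stock 131.0000 → up 195.1900 (V=6.3036), down 112.6600 (V=32.6216). Price 19.9802; hedge Δ=-0.3189, bond B=61.7549.
Check: Δ(0,0)·S0 + B(0,0) = 19.9802 = V0.

(0,0): Delta=-0.3189 Bond=61.7549
(1,0): Delta=-0.5749 Bond=97.3843
(1,1): Delta=-0.0943 Bond=24.7166
(2,0): Delta=-1.0000 Bond=149.2883
(2,1): Delta=-0.2019 Bond=45.4851
(2,2): Delta=0.0000 Bond=0.0000
V0=19.9802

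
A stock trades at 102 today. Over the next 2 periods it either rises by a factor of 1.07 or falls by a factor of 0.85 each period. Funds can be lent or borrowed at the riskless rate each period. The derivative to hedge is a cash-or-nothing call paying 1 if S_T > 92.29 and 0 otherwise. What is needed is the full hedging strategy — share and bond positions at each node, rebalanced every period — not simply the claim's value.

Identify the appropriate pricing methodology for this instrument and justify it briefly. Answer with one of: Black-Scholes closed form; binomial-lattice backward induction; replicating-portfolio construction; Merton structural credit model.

Key observation: the mandate to exhibit the hedge at every date and state singles out the replicating-portfolio construction on the 2-period tree with factors 1.07 and 0.85 from 102.

framework: replicating-portfolio construction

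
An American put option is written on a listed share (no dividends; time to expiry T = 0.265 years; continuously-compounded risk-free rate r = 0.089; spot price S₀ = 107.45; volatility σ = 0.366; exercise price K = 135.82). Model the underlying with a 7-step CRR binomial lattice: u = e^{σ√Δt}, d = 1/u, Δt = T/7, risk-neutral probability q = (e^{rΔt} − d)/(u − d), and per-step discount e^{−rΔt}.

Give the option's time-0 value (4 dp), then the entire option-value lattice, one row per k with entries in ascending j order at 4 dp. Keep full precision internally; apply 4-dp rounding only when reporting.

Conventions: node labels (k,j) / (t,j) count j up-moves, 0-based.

params: Δt=0.03786 u=1.07381 d=0.93126 q=0.50588 e^(-rΔt)=0.99664
t_7 payoffs: 70.5495 60.5588 49.0389 35.7557 20.4392 2.7783 0.0000 0.0000
k=6: node(6,0) S=70.0880 payoff=65.7320 vs cont=65.2751 → 65.7320 [stop]  node(6,1) S=80.8161 payoff=55.0039 vs cont=54.5470 → 55.0039 [stop]  node(6,2) S=93.1863 payoff=42.6337 vs cont=42.1768 → 42.6337 [stop]  node(6,3) S=107.4500 payoff=28.3700 vs cont=27.9132 → 28.3700 [stop]  node(6,4) S=123.8970 payoff=11.9230 vs cont=11.4662 → 11.9230 [stop]  node(6,5) S=142.8614 payoff=0.0000 vs cont=1.3682 → 1.3682 [wait]  node(6,6) S=164.7286 payoff=0.0000 vs cont=0.0000 → 0.0000 [wait]
k=5: node(5,0) S=75.2612 payoff=60.5588 vs cont=60.1020 → 60.5588 [stop]  node(5,1) S=86.7811 payoff=49.0389 vs cont=48.5821 → 49.0389 [stop]  node(5,2) S=100.0643 payoff=35.7557 vs cont=35.2988 → 35.7557 [stop]  node(5,3) S=115.3808 payoff=20.4392 vs cont=19.9824 → 20.4392 [stop]  node(5,4) S=133.0417 payoff=2.7783 vs cont=6.5614 → 6.5614 [wait]  node(5,5) S=153.4059 payoff=0.0000 vs cont=0.6738 → 0.6738 [wait]
k=4: node(4,0) S=80.8161 payoff=55.0039 vs cont=54.5470 → 55.0039 [stop]  node(4,1) S=93.1863 payoff=42.6337 vs cont=42.1768 → 42.6337 [stop]  node(4,2) S=107.4500 payoff=28.3700 vs cont=27.9132 → 28.3700 [stop]  node(4,3) S=123.8970 payoff=11.9230 vs cont=13.3736 → 13.3736 [wait]  node(4,4) S=142.8614 payoff=0.0000 vs cont=3.5709 → 3.5709 [wait]
k=3: node(3,0) S=86.7811 payoff=49.0389 vs cont=48.5821 → 49.0389 [stop]  node(3,1) S=100.0643 payoff=35.7557 vs cont=35.2988 → 35.7557 [stop]  node(3,2) S=115.3808 payoff=20.4392 vs cont=20.7137 → 20.7137 [wait]  node(3,3) S=133.0417 payoff=2.7783 vs cont=8.3863 → 8.3863 [wait]
k=2: node(2,0) S=93.1863 payoff=42.6337 vs cont=42.1768 → 42.6337 [stop]  node(2,1) S=107.4500 payoff=28.3700 vs cont=28.0515 → 28.3700 [stop]  node(2,2) S=123.8970 payoff=11.9230 vs cont=14.4288 → 14.4288 [wait]
k=1: node(1,0) S=100.0643 payoff=35.7557 vs cont=35.2988 → 35.7557 [stop]  node(1,1) S=115.3808 payoff=20.4392 vs cont=21.2457 → 21.2457 [wait]
k=0: node(0,0) S=107.4500 payoff=28.3700 vs cont=28.3198 → 28.3700 [stop]

price = 28.3700
tree:
28.3700
35.7557 21.2457
42.6337 28.3700 14.4288
49.0389 35.7557 20.7137 8.3863
55.0039 42.6337 28.3700 13.3736 3.5709
60.5588 49.0389 35.7557 20.4392 6.5614 0.6738
65.7320 55.0039 42.6337 28.3700 11.9230 1.3682 0.0000
70.5495 60.5588 49.0389 35.7557 20.4392 2.7783 0.0000 0.0000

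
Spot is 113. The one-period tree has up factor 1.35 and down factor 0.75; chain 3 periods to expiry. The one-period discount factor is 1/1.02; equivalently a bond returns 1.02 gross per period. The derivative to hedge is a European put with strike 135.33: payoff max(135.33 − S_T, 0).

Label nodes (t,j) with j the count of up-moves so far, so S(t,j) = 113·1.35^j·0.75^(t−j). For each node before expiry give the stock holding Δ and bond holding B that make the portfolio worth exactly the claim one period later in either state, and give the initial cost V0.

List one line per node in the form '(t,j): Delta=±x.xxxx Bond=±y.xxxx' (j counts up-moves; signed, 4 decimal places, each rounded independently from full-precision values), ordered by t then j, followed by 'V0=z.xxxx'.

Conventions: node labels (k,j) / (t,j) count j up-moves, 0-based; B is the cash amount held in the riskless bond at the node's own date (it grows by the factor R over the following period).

(0,0): Delta=-0.5111 Bond=90.5486
(1,0): Delta=-0.8341 Bond=119.7339
(1,1): Delta=-0.2917 Bond=58.9021
(2,0): Delta=-1.0000 Bond=132.6765
(2,1): Delta=-0.7214 Bond=109.2367
(2,2): Delta=0.0000 Bond=0.0000
V0=32.7995

Since d<R<u, set p* = (R−d)/(u−d) = 0.4500; price each node as the discounted p*-expectation of its children.
Expiry values: V(3,0)=87.6581, V(3,1)=49.5206, V(3,2)=0.0000, V(3,3)=0.0000
Node (2,0) S=63.5625: V=(p*·49.5206+(1−p*)·87.6581)/1.02=69.1140; Δ=(49.5206−87.6581)/(85.8094−47.6719)=-1.0000; B=V−Δ·S=132.6765
Node (2,1) S=114.4125: V=(p*·0.0000+(1−p*)·49.5206)/1.02=26.7023; Δ=(0.0000−49.5206)/(154.4569−85.8094)=-0.7214; B=V−Δ·S=109.2367
Node (2,2) S=205.9425: V=(p*·0.0000+(1−p*)·0.0000)/1.02=0.0000; Δ=(0.0000−0.0000)/(278.0224−154.4569)=0.0000; B=V−Δ·S=0.0000
Node (1,0) S=84.7500: V=(p*·26.7023+(1−p*)·69.1140)/1.02=49.0478; Δ=(26.7023−69.1140)/(114.4125−63.5625)=-0.8341; B=V−Δ·S=119.7339
Node (1,1) S=152.5500: V=(p*·0.0000+(1−p*)·26.7023)/1.02=14.3983; Δ=(0.0000−26.7023)/(205.9425−114.4125)=-0.2917; B=V−Δ·S=58.9021
Node (0,0) S=113.0000: V=(p*·14.3983+(1−p*)·49.0478)/1.02=32.7995; Δ=(14.3983−49.0478)/(152.5500−84.7500)=-0.5111; B=V−Δ·S=90.5486
As a check, the time-0 holding Δ(0,0)·S0 + B(0,0) comes to 32.7995 — exactly V0.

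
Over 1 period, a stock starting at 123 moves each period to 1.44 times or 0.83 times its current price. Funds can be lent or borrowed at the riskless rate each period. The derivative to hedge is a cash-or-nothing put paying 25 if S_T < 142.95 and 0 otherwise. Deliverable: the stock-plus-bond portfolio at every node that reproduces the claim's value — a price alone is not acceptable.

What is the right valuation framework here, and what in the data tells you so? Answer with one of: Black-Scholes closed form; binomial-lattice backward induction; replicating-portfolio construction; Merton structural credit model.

framework: replicating-portfolio construction

Key observation: a price alone would not answer the question — the per-node share/bond construction on the spot-123, 1.44/0.83 tree is required, and only the replicating-portfolio method yields it.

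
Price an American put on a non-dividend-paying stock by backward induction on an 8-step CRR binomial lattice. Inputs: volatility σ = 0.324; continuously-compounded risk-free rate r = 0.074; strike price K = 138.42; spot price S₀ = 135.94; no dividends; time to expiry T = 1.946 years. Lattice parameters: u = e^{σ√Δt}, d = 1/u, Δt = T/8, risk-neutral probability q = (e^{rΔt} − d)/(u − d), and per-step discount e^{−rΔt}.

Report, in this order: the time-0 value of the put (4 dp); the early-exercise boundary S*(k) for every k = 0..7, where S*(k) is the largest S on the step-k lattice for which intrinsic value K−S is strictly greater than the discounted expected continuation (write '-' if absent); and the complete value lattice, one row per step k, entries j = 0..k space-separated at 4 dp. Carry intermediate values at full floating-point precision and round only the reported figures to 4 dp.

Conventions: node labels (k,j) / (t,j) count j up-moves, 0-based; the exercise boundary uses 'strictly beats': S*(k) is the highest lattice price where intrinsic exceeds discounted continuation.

Δt=0.24325, u=1.17327, d=0.85232, q=0.51673, disc=e^(-rΔt)=0.98216
k=8 terminal: V=max(K-S,0) → 100.5625 86.3064 66.6819 39.6674 2.4800 0.0000 0.0000 0.0000 0.0000
k=7: j=0 S=44.4172 intr=94.0028 cont=91.5334 V=94.0028[EX]; j=1 S=61.1435 intr=77.2765 cont=74.8072 V=77.2765[EX]; j=2 S=84.1684 intr=54.2516 cont=51.7823 V=54.2516[EX]; j=3 S=115.8638 intr=22.5562 cont=20.0868 V=22.5562[EX]; j=4 S=159.4949 intr=0.0000 cont=1.1771 V=1.1771[hold]; j=5 S=219.5561 intr=0.0000 cont=0.0000 V=0.0000[hold]; j=6 S=302.2347 intr=0.0000 cont=0.0000 V=0.0000[hold]; j=7 S=416.0477 intr=0.0000 cont=0.0000 V=0.0000[hold]  S*(7)=115.8638
k=6: j=0 S=52.1136 intr=86.3064 cont=83.8371 V=86.3064[EX]; j=1 S=71.7381 intr=66.6819 cont=64.2126 V=66.6819[EX]; j=2 S=98.7526 intr=39.6674 cont=37.1981 V=39.6674[EX]; j=3 S=135.9400 intr=2.4800 cont=11.3037 V=11.3037[hold]; j=4 S=187.1311 intr=0.0000 cont=0.5587 V=0.5587[hold]; j=5 S=257.5994 intr=0.0000 cont=0.0000 V=0.0000[hold]; j=6 S=354.6041 intr=0.0000 cont=0.0000 V=0.0000[hold]  S*(6)=98.7526
k=5: j=0 S=61.1435 intr=77.2765 cont=74.8072 V=77.2765[EX]; j=1 S=84.1684 intr=54.2516 cont=51.7823 V=54.2516[EX]; j=2 S=115.8638 intr=22.5562 cont=24.5650 V=24.5650[hold]; j=3 S=159.4949 intr=0.0000 cont=5.6489 V=5.6489[hold]; j=4 S=219.5561 intr=0.0000 cont=0.2652 V=0.2652[hold]; j=5 S=302.2347 intr=0.0000 cont=0.0000 V=0.0000[hold]  S*(5)=84.1684
k=4: j=0 S=71.7381 intr=66.6819 cont=64.2126 V=66.6819[EX]; j=1 S=98.7526 intr=39.6674 cont=38.2176 V=39.6674[EX]; j=2 S=135.9400 intr=2.4800 cont=14.5267 V=14.5267[hold]; j=3 S=187.1311 intr=0.0000 cont=2.8159 V=2.8159[hold]; j=4 S=257.5994 intr=0.0000 cont=0.1259 V=0.1259[hold]  S*(4)=98.7526
k=3: j=0 S=84.1684 intr=54.2516 cont=51.7823 V=54.2516[EX]; j=1 S=115.8638 intr=22.5562 cont=26.2006 V=26.2006[hold]; j=2 S=159.4949 intr=0.0000 cont=8.3242 V=8.3242[hold]; j=3 S=219.5561 intr=0.0000 cont=1.4004 V=1.4004[hold]  S*(3)=84.1684
k=2: j=0 S=98.7526 intr=39.6674 cont=39.0477 V=39.6674[EX]; j=1 S=135.9400 intr=2.4800 cont=16.6608 V=16.6608[hold]; j=2 S=187.1311 intr=0.0000 cont=4.6618 V=4.6618[hold]  S*(2)=98.7526
k=1: j=0 S=115.8638 intr=22.5562 cont=27.2837 V=27.2837[hold]; j=1 S=159.4949 intr=0.0000 cont=10.2740 V=10.2740[hold]  S*(1)=-
k=0: j=0 S=135.9400 intr=2.4800 cont=18.1644 V=18.1644[hold]  S*(0)=-

price = 18.1644
boundary = - - 98.7526 84.1684 98.7526 84.1684 98.7526 115.8638
tree:
18.1644
27.2837 10.2740
39.6674 16.6608 4.6618
54.2516 26.2006 8.3242 1.4004
66.6819 39.6674 14.5267 2.8159 0.1259
77.2765 54.2516 24.5650 5.6489 0.2652 0.0000
86.3064 66.6819 39.6674 11.3037 0.5587 0.0000 0.0000
94.0028 77.2765 54.2516 22.5562 1.1771 0.0000 0.0000 0.0000
100.5625 86.3064 66.6819 39.6674 2.4800 0.0000 0.0000 0.0000 0.0000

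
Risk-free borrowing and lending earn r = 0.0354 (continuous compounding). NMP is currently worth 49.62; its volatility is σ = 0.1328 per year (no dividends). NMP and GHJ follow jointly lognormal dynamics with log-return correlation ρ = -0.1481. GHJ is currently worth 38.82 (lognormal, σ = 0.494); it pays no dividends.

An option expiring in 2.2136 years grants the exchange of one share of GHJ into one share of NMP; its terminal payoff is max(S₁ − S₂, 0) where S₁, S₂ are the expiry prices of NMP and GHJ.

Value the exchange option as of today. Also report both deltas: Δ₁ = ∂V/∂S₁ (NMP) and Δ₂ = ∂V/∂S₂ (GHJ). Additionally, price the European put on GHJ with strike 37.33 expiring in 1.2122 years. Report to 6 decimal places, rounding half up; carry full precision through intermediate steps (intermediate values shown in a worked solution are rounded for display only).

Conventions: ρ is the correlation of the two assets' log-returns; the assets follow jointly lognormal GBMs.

σ_eff = √(σ₁² + σ₂² − 2ρσ₁σ₂) = √(0.1328² + 0.494² − 2·-0.1481·0.1328·0.494) = 0.530192
d₁ = (ln(S₁/S₂) + (q₂ − q₁ + σ_eff²/2)T) / (σ_eff√T) = (ln(49.62/38.82) + (0.0 − 0.0 + 0.140552)·2.2136) / 0.788829 = 0.705583
d₂ = d₁ − σ_eff√T = 0.705583 − 0.788829 = -0.083246
N(d₁) = 0.759776,  N(d₂) = 0.466828
V = S₁·e^{−q₁T}·N(d₁) − S₂·e^{−q₂T}·N(d₂) = 37.700090 − 18.122259 = 19.577831
Δ₁ = e^{−q₁T}·N(d₁) = 0.759776;  Δ₂ = −e^{−q₂T}·N(d₂) = -0.466828
[vanilla: GHJ put K=37.33]
σ√T = 0.494·√1.2122 = 0.543894
d₁ = (ln(S/K) + (r+σ²/2)T) / (σ√T) = (ln(38.82/37.33) + (0.0354+0.494²/2)·1.2122) / 0.543894 = (0.039138 + 0.190822) / 0.543894 = 0.422804
d₂ = d₁ − σ√T = 0.422804 − 0.543894 = -0.121090
e^{−rT} = 0.957996
N(−d₁) = 0.336219,  N(−d₂) = 0.548190
price = K·e^{−rT}·N(−d₂) − S·N(−d₁) = 19.604365 − 13.052029 = 6.552336

exchange price = 19.577831
Δ1 = 0.759776
Δ2 = -0.466828
price(GHJ put K=37.33) = 6.552336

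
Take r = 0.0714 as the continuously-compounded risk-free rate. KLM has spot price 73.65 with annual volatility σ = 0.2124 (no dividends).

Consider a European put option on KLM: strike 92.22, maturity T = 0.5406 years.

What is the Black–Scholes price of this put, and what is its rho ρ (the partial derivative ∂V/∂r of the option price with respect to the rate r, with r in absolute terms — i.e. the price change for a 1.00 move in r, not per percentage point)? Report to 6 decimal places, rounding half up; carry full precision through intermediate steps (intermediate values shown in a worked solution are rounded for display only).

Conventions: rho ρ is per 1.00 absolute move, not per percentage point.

price = 15.795767
ρ = -43.078146

σ√T = 0.2124·√0.5406 = 0.156168
d₁ = (ln(S/K) + (r+σ²/2)T) / (σ√T) = (ln(73.65/92.22) + (0.0714+0.2124²/2)·0.5406) / 0.156168 = (-0.224853 + 0.050793) / 0.156168 = -1.114566
d₂ = d₁ − σ√T = -1.114566 − 0.156168 = -1.270735
e^{−rT} = 0.962137
N(−d₁) = 0.867482,  N(−d₂) = 0.898088
Put price V = K·e^{−rT}·N(−d₂) − S·N(−d₁) = 79.685805 − 63.890039 = 15.795767
ρ = −K·T·e^{−rT}·N(−d₂) = -43.078146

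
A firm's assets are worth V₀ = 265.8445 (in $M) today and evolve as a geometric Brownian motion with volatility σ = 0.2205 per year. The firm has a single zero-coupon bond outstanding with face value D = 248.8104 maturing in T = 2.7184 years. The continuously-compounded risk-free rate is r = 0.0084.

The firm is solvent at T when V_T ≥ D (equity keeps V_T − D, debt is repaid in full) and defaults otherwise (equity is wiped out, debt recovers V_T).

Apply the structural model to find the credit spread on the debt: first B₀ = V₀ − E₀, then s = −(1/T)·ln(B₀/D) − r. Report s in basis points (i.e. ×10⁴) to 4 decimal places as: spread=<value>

spread=423.9003

Equity is a call on the firm's assets struck at D = 248.8104:
d₁ = [ln(V₀/D) + (r + σ²/2)T] / (σ√T)
   = [ln(265.8445/248.8104) + (0.0084 + 0.5·0.2205²)·2.7184] / (0.2205·√2.7184)
   = [0.066220 + 0.088919] / 0.363551 = 0.426734
d₂ = d₁ − σ√T = 0.426734 − 0.363551 = 0.063183
N(d₁) = 0.665214,  N(d₂) = 0.525190,  e^(−rT) = 0.977424
E₀ = V₀·N(d₁) − D·e^(−rT)·N(d₂)
   = 265.8445·0.665214 − 248.8104·0.977424·0.525190 = 49.120739
B₀ = V₀ − E₀ = 265.8445 − 49.120739 = 216.723761
spread = −(1/T)·ln(B₀/D) − r = −(1/2.7184)·ln(216.723761/248.8104) − 0.0084 = 0.04239003
in basis points: 0.04239003 × 10⁴ = 423.9003 bp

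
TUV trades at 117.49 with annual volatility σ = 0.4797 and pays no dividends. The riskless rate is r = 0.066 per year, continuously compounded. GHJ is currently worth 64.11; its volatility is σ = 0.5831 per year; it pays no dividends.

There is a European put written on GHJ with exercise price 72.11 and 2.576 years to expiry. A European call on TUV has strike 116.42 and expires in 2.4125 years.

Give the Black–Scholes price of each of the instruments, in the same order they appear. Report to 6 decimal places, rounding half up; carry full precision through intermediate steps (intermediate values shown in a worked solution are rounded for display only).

[GHJ put K=72.11]
σ√T = 0.5831·√2.576 = 0.935871
d₁ = (ln(S/K) + (r+σ²/2)T) / (σ√T) = (ln(64.11/72.11) + (0.066+0.5831²/2)·2.576) / 0.935871 = (-0.117592 + 0.607943) / 0.935871 = 0.523951
d₂ = d₁ − σ√T = 0.523951 − 0.935871 = -0.411920
e^{−rT} = 0.843651
N(−d₁) = 0.300156,  N(−d₂) = 0.659801
price = K·e^{−rT}·N(−d₂) − S·N(−d₁) = 40.139443 − 19.243013 = 20.896430
[TUV call K=116.42]
σ√T = 0.4797·√2.4125 = 0.745081
d₁ = (ln(S/K) + (r+σ²/2)T) / (σ√T) = (ln(117.49/116.42) + (0.066+0.4797²/2)·2.4125) / 0.745081 = (0.009149 + 0.436798) / 0.745081 = 0.598521
d₂ = d₁ − σ√T = 0.598521 − 0.745081 = -0.146560
e^{−rT} = 0.852804
N(d₁) = 0.725254,  N(d₂) = 0.441740
price = S·N(d₁) − K·e^{−rT}·N(d₂) = 85.210076 − 43.857469 = 41.352607

price(GHJ put K=72.11) = 20.896430
price(TUV call K=116.42) = 41.352607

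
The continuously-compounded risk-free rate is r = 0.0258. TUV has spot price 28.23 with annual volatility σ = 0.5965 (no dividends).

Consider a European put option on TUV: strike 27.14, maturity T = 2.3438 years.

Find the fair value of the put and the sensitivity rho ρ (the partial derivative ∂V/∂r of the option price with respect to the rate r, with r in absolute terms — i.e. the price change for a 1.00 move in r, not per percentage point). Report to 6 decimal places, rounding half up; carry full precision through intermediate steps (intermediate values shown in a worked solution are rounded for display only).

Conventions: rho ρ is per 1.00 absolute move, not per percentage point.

σ√T = 0.5965·√2.3438 = 0.913210
d₁ = (ln(S/K) + (r+σ²/2)T) / (σ√T) = (ln(28.23/27.14) + (0.0258+0.5965²/2)·2.3438) / 0.913210 = (0.039377 + 0.477446) / 0.913210 = 0.565941
d₂ = d₁ − σ√T = 0.565941 − 0.913210 = -0.347269
e^{−rT} = 0.941322
N(−d₁) = 0.285717,  N(−d₂) = 0.635805
Put price V = K·e^{−rT}·N(−d₂) − S·N(−d₁) = 16.243226 − 8.065790 = 8.177436
ρ = −K·T·e^{−rT}·N(−d₂) = -38.070873

price = 8.177436
ρ = -38.070873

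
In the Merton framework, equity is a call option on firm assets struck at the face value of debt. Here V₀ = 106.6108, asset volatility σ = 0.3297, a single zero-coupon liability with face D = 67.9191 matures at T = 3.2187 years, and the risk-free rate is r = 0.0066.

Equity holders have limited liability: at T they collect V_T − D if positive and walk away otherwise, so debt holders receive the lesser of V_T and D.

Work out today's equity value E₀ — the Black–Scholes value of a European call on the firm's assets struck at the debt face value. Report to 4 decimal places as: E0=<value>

E0=45.9728

With assets at 106.6108 and a single debt payment of 67.9191 at 3.2187 years:
d₁ = [ln(V₀/D) + (r + σ²/2)T] / (σ√T)
   = [ln(106.6108/67.9191) + (0.0066 + 0.5·0.3297²)·3.2187] / (0.3297·√3.2187)
   = [0.450868 + 0.196183] / 0.591506 = 1.093904
d₂ = d₁ − σ√T = 1.093904 − 0.591506 = 0.502398
N(d₁) = 0.863001,  N(d₂) = 0.692306,  e^(−rT) = 0.978981
E₀ = V₀·N(d₁) − D·e^(−rT)·N(d₂)
   = 106.6108·0.863001 − 67.9191·0.978981·0.692306 = 45.972810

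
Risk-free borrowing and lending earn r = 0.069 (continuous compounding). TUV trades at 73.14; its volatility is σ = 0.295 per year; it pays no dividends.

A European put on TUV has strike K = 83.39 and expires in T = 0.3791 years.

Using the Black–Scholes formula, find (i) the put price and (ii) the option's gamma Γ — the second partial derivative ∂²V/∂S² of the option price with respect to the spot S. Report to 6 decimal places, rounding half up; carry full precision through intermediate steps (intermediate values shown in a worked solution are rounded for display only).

price = 10.538552
Γ = 0.026669

σ√T = 0.295·√0.3791 = 0.181635
d₁ = (ln(S/K) + (r+σ²/2)T) / (σ√T) = (ln(73.14/83.39) + (0.069+0.295²/2)·0.3791) / 0.181635 = (-0.131153 + 0.042653) / 0.181635 = -0.487239
d₂ = d₁ − σ√T = -0.487239 − 0.181635 = -0.668874
e^{−rT} = 0.974181
N(−d₁) = 0.686955,  N(−d₂) = 0.748212
Put price V = K·e^{−rT}·N(−d₂) − S·N(−d₁) = 60.782474 − 50.243922 = 10.538552
φ(d₁) = (1/√(2π))·e^{−d₁²/2} = 0.354290
Γ = φ(d₁) / (S·σ·√T) = 0.026669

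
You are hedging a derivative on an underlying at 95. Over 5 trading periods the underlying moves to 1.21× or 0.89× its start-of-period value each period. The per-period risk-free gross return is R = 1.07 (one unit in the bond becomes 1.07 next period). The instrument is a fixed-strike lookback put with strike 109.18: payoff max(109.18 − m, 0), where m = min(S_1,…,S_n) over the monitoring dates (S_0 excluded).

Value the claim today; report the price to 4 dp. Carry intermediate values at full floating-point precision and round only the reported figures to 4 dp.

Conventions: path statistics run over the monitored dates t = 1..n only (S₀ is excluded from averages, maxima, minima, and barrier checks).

Set p* = 0.5625 (from d < R < u); the path-dependent value is the discounted p*-expectation over all price paths.
Enumerate all 2^5 = 32 price paths (U = up ×1.21, D = down ×0.89); each path with k up-moves has probability p*^k·(1−p*)^(5−k).
DDDDD: m=53.0486, payoff=56.1314, prob=0.016028
UDDDD: m=72.1222, payoff=37.0578, prob=0.020608
DUDDD: m=72.1222, payoff=37.0578, prob=0.020608
UUDDD: m=98.0538, payoff=11.1262, prob=0.026496
DDUDD: m=72.1222, payoff=37.0578, prob=0.020608
UDUDD: m=98.0538, payoff=11.1262, prob=0.026496
DUUDD: m=84.5500, payoff=24.6300, prob=0.026496
UUUDD: m=114.9500, payoff=0.0000, prob=0.034066
DDDUD: m=66.9721, payoff=42.2079, prob=0.020608
UDDUD: m=91.0519, payoff=18.1281, prob=0.026496
DUDUD: m=84.5500, payoff=24.6300, prob=0.026496
UUDUD: m=114.9500, payoff=0.0000, prob=0.034066
DDUUD: m=75.2495, payoff=33.9305, prob=0.026496
UDUUD: m=102.3055, payoff=6.8745, prob=0.034066
DUUUD: m=84.5500, payoff=24.6300, prob=0.034066
UUUUD: m=114.9500, payoff=0.0000, prob=0.043799
DDDDU: m=59.6051, payoff=49.5749, prob=0.020608
UDDDU: m=81.0362, payoff=28.1438, prob=0.026496
DUDDU: m=81.0362, payoff=28.1438, prob=0.026496
UUDDU: m=110.1728, payoff=0.0000, prob=0.034066
DDUDU: m=75.2495, payoff=33.9305, prob=0.026496
UDUDU: m=102.3055, payoff=6.8745, prob=0.034066
DUUDU: m=84.5500, payoff=24.6300, prob=0.034066
UUUDU: m=114.9500, payoff=0.0000, prob=0.043799
DDDUU: m=66.9721, payoff=42.2079, prob=0.026496
UDDUU: m=91.0519, payoff=18.1281, prob=0.034066
DUDUU: m=84.5500, payoff=24.6300, prob=0.034066
UUDUU: m=114.9500, payoff=0.0000, prob=0.043799
DDUUU: m=75.2495, payoff=33.9305, prob=0.034066
UDUUU: m=102.3055, payoff=6.8745, prob=0.043799
DUUUU: m=84.5500, payoff=24.6300, prob=0.043799
UUUUU: m=114.9500, payoff=0.0000, prob=0.056314
Price = Σ prob·payoff / R^5 = 18.003935 / 1.402552 = 12.8366

price = 12.8366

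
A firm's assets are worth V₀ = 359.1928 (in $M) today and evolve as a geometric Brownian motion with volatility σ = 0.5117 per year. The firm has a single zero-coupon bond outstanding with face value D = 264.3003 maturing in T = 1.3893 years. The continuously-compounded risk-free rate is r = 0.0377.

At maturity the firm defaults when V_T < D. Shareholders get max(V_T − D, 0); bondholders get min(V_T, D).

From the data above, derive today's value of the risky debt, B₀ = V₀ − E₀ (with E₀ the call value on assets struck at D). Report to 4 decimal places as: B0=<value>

With assets at 359.1928 and a single debt payment of 264.3003 at 1.3893 years:
d₁ = [ln(V₀/D) + (r + σ²/2)T] / (σ√T)
   = [ln(359.1928/264.3003) + (0.0377 + 0.5·0.5117²)·1.3893] / (0.5117·√1.3893)
   = [0.306773 + 0.234262] / 0.603133 = 0.897040
d₂ = d₁ − σ√T = 0.897040 − 0.603133 = 0.293907
N(d₁) = 0.815151,  N(d₂) = 0.615585,  e^(−rT) = 0.948971
E₀ = V₀·N(d₁) − D·e^(−rT)·N(d₂)
   = 359.1928·0.815151 − 264.3003·0.948971·0.615585 = 138.399379
B₀ = V₀ − E₀ = 359.1928 − 138.399379 = 220.793421

B0=220.7934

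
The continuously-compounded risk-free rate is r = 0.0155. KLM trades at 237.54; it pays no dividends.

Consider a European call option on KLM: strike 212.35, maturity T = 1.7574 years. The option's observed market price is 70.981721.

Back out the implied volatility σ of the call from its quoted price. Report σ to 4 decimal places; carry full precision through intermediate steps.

At σ = 0.4691 the Black–Scholes value reproduces the quote:
σ√T = 0.4691·√1.7574 = 0.621872
d₁ = (ln(S/K) + (r+σ²/2)T) / (σ√T) = (ln(237.54/212.35) + (0.0155+0.4691²/2)·1.7574) / 0.621872 = (0.112100 + 0.220602) / 0.621872 = 0.535001
d₂ = d₁ − σ√T = 0.535001 − 0.621872 = -0.086870
e^{−rT} = 0.973128
N(d₁) = 0.703675,  N(d₂) = 0.465387
V = S·N(d₁) − K·e^{−rT}·N(d₂) = 167.151071 − 96.169349 = 70.981721 (equal to the quote); since ∂V/∂σ > 0 for all σ, the implied volatility is unique

sigma = 0.4691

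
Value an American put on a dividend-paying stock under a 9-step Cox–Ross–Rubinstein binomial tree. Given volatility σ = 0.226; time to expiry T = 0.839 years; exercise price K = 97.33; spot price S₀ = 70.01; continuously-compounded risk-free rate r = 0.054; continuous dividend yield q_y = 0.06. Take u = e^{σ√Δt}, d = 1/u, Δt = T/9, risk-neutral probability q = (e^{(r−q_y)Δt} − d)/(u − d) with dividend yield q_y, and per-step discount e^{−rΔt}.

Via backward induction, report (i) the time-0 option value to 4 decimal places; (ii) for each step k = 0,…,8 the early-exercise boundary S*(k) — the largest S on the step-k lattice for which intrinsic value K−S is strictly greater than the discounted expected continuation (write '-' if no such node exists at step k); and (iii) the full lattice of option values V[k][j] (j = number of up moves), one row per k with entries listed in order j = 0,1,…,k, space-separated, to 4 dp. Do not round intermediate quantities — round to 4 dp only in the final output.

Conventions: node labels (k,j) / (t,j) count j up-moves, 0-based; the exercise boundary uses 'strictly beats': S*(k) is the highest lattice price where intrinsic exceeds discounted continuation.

price = 27.4119
boundary = - 65.3420 70.0100 65.3420 70.0100 75.0115 70.0100 75.0115 80.3703
tree:
27.4119
31.9880 22.7178
36.3448 27.3200 17.9457
40.4110 31.9880 22.4981 13.1775
44.2062 36.3448 27.3200 17.4844 8.6265
47.7482 40.4110 31.9880 22.3185 12.4046 4.6032
51.0542 44.2062 36.3448 27.3200 17.0859 7.4375 1.5653
54.1397 47.7482 40.4110 31.9880 22.3185 11.5680 3.0179 0.0000
57.0194 51.0542 44.2062 36.3448 27.3200 16.9597 5.8186 0.0000 0.0000
59.7072 54.1397 47.7482 40.4110 31.9880 22.3185 11.2181 0.0000 0.0000 0.0000

params: Δt=0.09322 u=1.07144 d=0.93332 q=0.47871 e^(-rΔt)=0.99498
t_9 payoffs: 59.7072 54.1397 47.7482 40.4110 31.9880 22.3185 11.2181 0.0000 0.0000 0.0000
t_8: node(8,0) S=40.3106 payoff=57.0194 vs cont=56.7555 → 57.0194 [stop]  node(8,1) S=46.2758 payoff=51.0542 vs cont=50.8236 → 51.0542 [stop]  node(8,2) S=53.1238 payoff=44.2062 vs cont=44.0137 → 44.2062 [stop]  node(8,3) S=60.9852 payoff=36.3448 vs cont=36.1962 → 36.3448 [stop]  node(8,4) S=70.0100 payoff=27.3200 vs cont=27.2218 → 27.3200 [stop]  node(8,5) S=80.3703 payoff=16.9597 vs cont=16.9193 → 16.9597 [stop]  node(8,6) S=92.2636 payoff=5.0664 vs cont=5.8186 → 5.8186 [wait]  node(8,7) S=105.9171 payoff=0.0000 vs cont=0.0000 → 0.0000 [wait]  node(8,8) S=121.5909 payoff=0.0000 vs cont=0.0000 → 0.0000 [wait]  ⇒ S*(8)=80.3703
t_7: node(7,0) S=43.1903 payoff=54.1397 vs cont=53.8918 → 54.1397 [stop]  node(7,1) S=49.5818 payoff=47.7482 vs cont=47.5361 → 47.7482 [stop]  node(7,2) S=56.9190 payoff=40.4110 vs cont=40.2398 → 40.4110 [stop]  node(7,3) S=65.3420 payoff=31.9880 vs cont=31.8637 → 31.9880 [stop]  node(7,4) S=75.0115 payoff=22.3185 vs cont=22.2482 → 22.3185 [stop]  node(7,5) S=86.1119 payoff=11.2181 vs cont=11.5680 → 11.5680 [wait]  node(7,6) S=98.8549 payoff=0.0000 vs cont=3.0179 → 3.0179 [wait]  node(7,7) S=113.4837 payoff=0.0000 vs cont=0.0000 → 0.0000 [wait]  ⇒ S*(7)=75.0115
t_6: node(6,0) S=46.2758 payoff=51.0542 vs cont=50.8236 → 51.0542 [stop]  node(6,1) S=53.1238 payoff=44.2062 vs cont=44.0137 → 44.2062 [stop]  node(6,2) S=60.9852 payoff=36.3448 vs cont=36.1962 → 36.3448 [stop]  node(6,3) S=70.0100 payoff=27.3200 vs cont=27.2218 → 27.3200 [stop]  node(6,4) S=80.3703 payoff=16.9597 vs cont=17.0859 → 17.0859 [wait]  node(6,5) S=92.2636 payoff=5.0664 vs cont=7.4375 → 7.4375 [wait]  node(6,6) S=105.9171 payoff=0.0000 vs cont=1.5653 → 1.5653 [wait]  ⇒ S*(6)=70.0100
t_5: node(5,0) S=49.5818 payoff=47.7482 vs cont=47.5361 → 47.7482 [stop]  node(5,1) S=56.9190 payoff=40.4110 vs cont=40.2398 → 40.4110 [stop]  node(5,2) S=65.3420 payoff=31.9880 vs cont=31.8637 → 31.9880 [stop]  node(5,3) S=75.0115 payoff=22.3185 vs cont=22.3083 → 22.3185 [stop]  node(5,4) S=86.1119 payoff=11.2181 vs cont=12.4046 → 12.4046 [wait]  node(5,5) S=98.8549 payoff=0.0000 vs cont=4.6032 → 4.6032 [wait]  ⇒ S*(5)=75.0115
t_4: node(4,0) S=53.1238 payoff=44.2062 vs cont=44.0137 → 44.2062 [stop]  node(4,1) S=60.9852 payoff=36.3448 vs cont=36.1962 → 36.3448 [stop]  node(4,2) S=70.0100 payoff=27.3200 vs cont=27.2218 → 27.3200 [stop]  node(4,3) S=80.3703 payoff=16.9597 vs cont=17.4844 → 17.4844 [wait]  node(4,4) S=92.2636 payoff=5.0664 vs cont=8.6265 → 8.6265 [wait]  ⇒ S*(4)=70.0100
t_3: node(3,0) S=56.9190 payoff=40.4110 vs cont=40.2398 → 40.4110 [stop]  node(3,1) S=65.3420 payoff=31.9880 vs cont=31.8637 → 31.9880 [stop]  node(3,2) S=75.0115 payoff=22.3185 vs cont=22.4981 → 22.4981 [wait]  node(3,3) S=86.1119 payoff=11.2181 vs cont=13.1775 → 13.1775 [wait]  ⇒ S*(3)=65.3420
t_2: node(2,0) S=60.9852 payoff=36.3448 vs cont=36.1962 → 36.3448 [stop]  node(2,1) S=70.0100 payoff=27.3200 vs cont=27.3073 → 27.3200 [stop]  node(2,2) S=80.3703 payoff=16.9597 vs cont=17.9457 → 17.9457 [wait]  ⇒ S*(2)=70.0100
t_1: node(1,0) S=65.3420 payoff=31.9880 vs cont=31.8637 → 31.9880 [stop]  node(1,1) S=75.0115 payoff=22.3185 vs cont=22.7178 → 22.7178 [wait]  ⇒ S*(1)=65.3420
t_0: node(0,0) S=70.0100 payoff=27.3200 vs cont=27.4119 → 27.4119 [wait]  ⇒ S*(0)=-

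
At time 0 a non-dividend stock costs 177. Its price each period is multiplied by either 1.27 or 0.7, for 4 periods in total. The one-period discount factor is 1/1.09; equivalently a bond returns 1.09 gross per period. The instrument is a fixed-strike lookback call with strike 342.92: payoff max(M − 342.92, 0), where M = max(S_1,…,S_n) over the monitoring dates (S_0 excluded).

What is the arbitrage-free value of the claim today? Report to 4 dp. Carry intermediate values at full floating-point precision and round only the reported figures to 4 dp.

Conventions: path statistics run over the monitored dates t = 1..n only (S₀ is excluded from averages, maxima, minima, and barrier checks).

Set p* = 0.6842 (from d < R < u); the path-dependent value is the discounted p*-expectation over all price paths.
Enumerate all 2^4 = 16 price paths (U = up ×1.27, D = down ×0.7); each path with k up-moves has probability p*^k·(1−p*)^(4−k).
DDDD: M=123.9000, payoff=0.0000, prob=0.009945
UDDD: M=224.7900, payoff=0.0000, prob=0.021547
DUDD: M=157.3530, payoff=0.0000, prob=0.021547
UUDD: M=285.4833, payoff=0.0000, prob=0.046685
DDUD: M=123.9000, payoff=0.0000, prob=0.021547
UDUD: M=224.7900, payoff=0.0000, prob=0.046685
DUUD: M=199.8383, payoff=0.0000, prob=0.046685
UUUD: M=362.5638, payoff=19.6438, prob=0.101150
DDDU: M=123.9000, payoff=0.0000, prob=0.021547
UDDU: M=224.7900, payoff=0.0000, prob=0.046685
DUDU: M=157.3530, payoff=0.0000, prob=0.046685
UUDU: M=285.4833, payoff=0.0000, prob=0.101150
DDUU: M=139.8868, payoff=0.0000, prob=0.046685
UDUU: M=253.7947, payoff=0.0000, prob=0.101150
DUUU: M=253.7947, payoff=0.0000, prob=0.101150
UUUU: M=460.4560, payoff=117.5360, prob=0.219159
Price = Σ prob·payoff / R^4 = 27.746031 / 1.411582 = 19.6560

price = 19.6560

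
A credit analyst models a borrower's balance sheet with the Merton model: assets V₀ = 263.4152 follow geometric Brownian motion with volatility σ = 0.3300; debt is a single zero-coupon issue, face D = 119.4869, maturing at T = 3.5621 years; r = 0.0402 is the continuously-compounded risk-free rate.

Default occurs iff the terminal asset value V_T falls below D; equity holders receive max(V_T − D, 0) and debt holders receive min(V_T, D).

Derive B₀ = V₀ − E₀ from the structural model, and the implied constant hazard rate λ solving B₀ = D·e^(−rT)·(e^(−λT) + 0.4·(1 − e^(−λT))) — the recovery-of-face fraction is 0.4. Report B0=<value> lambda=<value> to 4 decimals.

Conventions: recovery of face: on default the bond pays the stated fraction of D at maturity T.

B0=100.6291 lambda=0.0135

Work the structural quantities from V₀ = 263.4152 against face 119.4869:
d₁ = [ln(V₀/D) + (r + σ²/2)T] / (σ√T)
   = [ln(263.4152/119.4869) + (0.0402 + 0.5·0.3300²)·3.5621] / (0.3300·√3.5621)
   = [0.790525 + 0.337153] / 0.622826 = 1.810581
d₂ = d₁ − σ√T = 1.810581 − 0.622826 = 1.187755
N(d₁) = 0.964897,  N(d₂) = 0.882535,  e^(−rT) = 0.866584
E₀ = V₀·N(d₁) − D·e^(−rT)·N(d₂)
   = 263.4152·0.964897 − 119.4869·0.866584·0.882535 = 162.786122
B₀ = V₀ − E₀ = 263.4152 − 162.786122 = 100.629078
e^(−λT) = (B₀·e^(rT)/D − 0.4)/(1 − 0.4) = (100.6291·1.153956/119.4869 − 0.4)/0.6 = 0.95305898
λ = −ln(0.95305898)/3.5621 = 0.013497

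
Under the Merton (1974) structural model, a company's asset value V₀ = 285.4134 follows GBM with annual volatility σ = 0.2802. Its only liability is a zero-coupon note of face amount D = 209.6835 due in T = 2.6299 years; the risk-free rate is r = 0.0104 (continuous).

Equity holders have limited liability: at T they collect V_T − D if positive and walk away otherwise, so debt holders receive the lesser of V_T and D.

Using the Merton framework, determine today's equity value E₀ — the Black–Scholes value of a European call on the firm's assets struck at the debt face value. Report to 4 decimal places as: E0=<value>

E0=95.8358

Work the structural quantities from V₀ = 285.4134 against face 209.6835:
d₁ = [ln(V₀/D) + (r + σ²/2)T] / (σ√T)
   = [ln(285.4134/209.6835) + (0.0104 + 0.5·0.2802²)·2.6299] / (0.2802·√2.6299)
   = [0.308339 + 0.130590] / 0.454399 = 0.965956
d₂ = d₁ − σ√T = 0.965956 − 0.454399 = 0.511556
N(d₁) = 0.832967,  N(d₂) = 0.695519,  e^(−rT) = 0.973020
E₀ = V₀·N(d₁) − D·e^(−rT)·N(d₂)
   = 285.4134·0.832967 − 209.6835·0.973020·0.695519 = 95.835770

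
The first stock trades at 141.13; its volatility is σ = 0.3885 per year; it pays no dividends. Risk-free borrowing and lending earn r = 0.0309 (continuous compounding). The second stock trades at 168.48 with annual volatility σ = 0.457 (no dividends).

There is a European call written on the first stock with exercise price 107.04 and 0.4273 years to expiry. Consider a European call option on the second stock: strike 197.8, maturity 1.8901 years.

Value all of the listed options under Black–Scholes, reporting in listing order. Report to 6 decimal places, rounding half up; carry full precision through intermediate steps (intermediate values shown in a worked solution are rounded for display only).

[the first stock call K=107.04]
σ√T = 0.3885·√0.4273 = 0.253955
d₁ = (ln(S/K) + (r+σ²/2)T) / (σ√T) = (ln(141.13/107.04) + (0.0309+0.3885²/2)·0.4273) / 0.253955 = (0.276479 + 0.045450) / 0.253955 = 1.267660
d₂ = d₁ − σ√T = 1.267660 − 0.253955 = 1.013705
e^{−rT} = 0.986883
N(d₁) = 0.897540,  N(d₂) = 0.844638
price = S·N(d₁) − K·e^{−rT}·N(d₂) = 126.669861 − 89.224175 = 37.445687
[the second stock call K=197.8]
σ√T = 0.457·√1.8901 = 0.628288
d₁ = (ln(S/K) + (r+σ²/2)T) / (σ√T) = (ln(168.48/197.8) + (0.0309+0.457²/2)·1.8901) / 0.628288 = (-0.160439 + 0.255777) / 0.628288 = 0.151742
d₂ = d₁ − σ√T = 0.151742 − 0.628288 = -0.476546
e^{−rT} = 0.943269
N(d₁) = 0.560305,  N(d₂) = 0.316843
price = S·N(d₁) − K·e^{−rT}·N(d₂) = 94.400132 − 59.116054 = 35.284078

price(the first stock call K=107.04) = 37.445687
price(the second stock call K=197.8) = 35.284078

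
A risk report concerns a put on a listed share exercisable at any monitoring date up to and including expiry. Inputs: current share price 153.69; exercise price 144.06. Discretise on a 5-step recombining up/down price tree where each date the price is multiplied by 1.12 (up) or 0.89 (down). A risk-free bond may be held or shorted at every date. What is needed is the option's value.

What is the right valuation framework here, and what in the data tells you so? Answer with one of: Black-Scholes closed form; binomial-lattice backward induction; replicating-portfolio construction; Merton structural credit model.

Key observation: with exercise allowed before expiry on a discrete up/down model (5 steps from spot 153.69), the strike-144.06 put's value must be rolled back through the tree testing early exercise at each node.

framework: binomial-lattice backward induction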